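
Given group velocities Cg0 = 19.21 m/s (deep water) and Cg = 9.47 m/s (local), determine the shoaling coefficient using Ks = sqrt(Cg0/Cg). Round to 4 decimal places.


Ks = sqrt(Cg0 / Cg)
Ks = sqrt(19.21 / 9.47)
Ks = sqrt(2.0285)
Ks = 1.4243

1.4243


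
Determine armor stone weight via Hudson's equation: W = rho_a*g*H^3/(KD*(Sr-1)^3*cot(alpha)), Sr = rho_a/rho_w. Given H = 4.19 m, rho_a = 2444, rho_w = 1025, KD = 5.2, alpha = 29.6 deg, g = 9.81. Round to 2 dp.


Sr = rho_a / rho_w = 2444 / 1025 = 2.384390
(Sr - 1) = 1.384390
(Sr - 1)^3 = 2.653234
cot(29.6) = 1 / tan(29.6) = 1 / 0.568079 = 1.760318
Numerator = 2444 * 9.81 * 4.19^3 = 1763649.4930
Denominator = 5.2 * 2.653234 * 1.760318 = 24.286792
W = 1763649.4930 / 24.286792
W = 72617.64 N

72617.64


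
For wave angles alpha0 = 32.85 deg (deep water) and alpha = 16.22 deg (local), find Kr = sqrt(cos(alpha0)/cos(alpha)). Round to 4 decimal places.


Kr = sqrt(cos(alpha0) / cos(alpha))
cos(32.85) = 0.840094
cos(16.22) = 0.960196
Kr = sqrt(0.840094 / 0.960196)
Kr = sqrt(0.874919)
Kr = 0.9354

0.9354


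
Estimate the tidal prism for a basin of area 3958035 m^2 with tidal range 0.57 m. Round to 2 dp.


Tidal prism = Area * Tidal range
P = 3958035 * 0.57
P = 2256079.95 m^3

2256079.95


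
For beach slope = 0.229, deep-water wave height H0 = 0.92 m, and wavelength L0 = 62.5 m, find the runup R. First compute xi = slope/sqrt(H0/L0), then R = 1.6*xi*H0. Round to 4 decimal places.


xi = slope / sqrt(H0/L0)
H0/L0 = 0.92/62.5 = 0.014720
sqrt(0.014720) = 0.121326
xi = 0.229 / 0.121326 = 1.887477
R = 1.6 * xi * H0 = 1.6 * 1.887477 * 0.92
R = 2.7784 m

2.7784


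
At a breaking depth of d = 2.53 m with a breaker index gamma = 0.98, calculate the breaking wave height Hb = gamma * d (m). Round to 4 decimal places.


Hb = gamma * d
Hb = 0.98 * 2.53
Hb = 2.4794 m

2.4794


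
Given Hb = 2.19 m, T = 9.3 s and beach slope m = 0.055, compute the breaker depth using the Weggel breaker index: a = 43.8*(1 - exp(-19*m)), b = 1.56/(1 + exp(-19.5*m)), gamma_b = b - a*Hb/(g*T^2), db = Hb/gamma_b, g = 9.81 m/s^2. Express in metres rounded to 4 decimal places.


a = 43.8 * (1 - exp(-19 * m))
exp(-19 * 0.055) = exp(-1.0450) = 0.351692
a = 43.8 * (1 - 0.351692) = 28.395898
b = 1.56 / (1 + exp(-19.5 * m))
exp(-19.5 * 0.055) = exp(-1.0725) = 0.342152
b = 1.56 / (1 + 0.342152) = 1.162312
Hb / (g * T^2) = 2.19 / (9.81 * 9.3^2) = 2.19 / 848.4669 = 0.00258113
gamma_b = b - a * Hb/(g*T^2) = 1.162312 - 28.395898 * 0.00258113 = 1.089019
db = Hb / gamma_b = 2.19 / 1.089019
db = 2.0110 m

2.0110


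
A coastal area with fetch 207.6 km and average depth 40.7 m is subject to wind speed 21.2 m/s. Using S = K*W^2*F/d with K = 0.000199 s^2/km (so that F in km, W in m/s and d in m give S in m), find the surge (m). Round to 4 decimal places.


S = K * W^2 * F / d
W^2 = 21.2^2 = 449.44
S = 0.000199 * 449.44 * 207.6 / 40.7
Numerator = 0.000199 * 449.44 * 207.6 = 18.567445
S = 18.567445 / 40.7 = 0.4562 m

0.4562


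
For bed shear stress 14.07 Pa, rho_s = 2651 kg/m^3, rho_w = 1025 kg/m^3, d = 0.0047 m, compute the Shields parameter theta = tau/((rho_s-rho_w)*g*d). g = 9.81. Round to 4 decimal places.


theta = tau / ((rho_s - rho_w) * g * d)
rho_s - rho_w = 2651 - 1025 = 1626
Denominator = 1626 * 9.81 * 0.0047 = 74.969982
theta = 14.07 / 74.969982
theta = 0.1877

0.1877


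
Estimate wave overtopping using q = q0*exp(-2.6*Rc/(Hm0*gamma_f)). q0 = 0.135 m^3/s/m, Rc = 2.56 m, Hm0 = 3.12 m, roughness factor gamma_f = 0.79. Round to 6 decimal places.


q = q0 * exp(-2.6 * Rc / (Hm0 * gamma_f))
Exponent = -2.6 * 2.56 / (3.12 * 0.79)
= -2.6 * 2.56 / 2.4648
= -2.700422
exp(-2.700422) = 0.067177
q = 0.135 * 0.067177
q = 0.009069 m^3/s/m

0.009069


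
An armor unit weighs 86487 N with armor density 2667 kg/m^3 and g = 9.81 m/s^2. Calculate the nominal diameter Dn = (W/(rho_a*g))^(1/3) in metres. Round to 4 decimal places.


V = W / (rho_a * g)
V = 86487 / (2667 * 9.81)
V = 86487 / 26163.27
V = 3.305665 m^3
Dn = V^(1/3) = 3.305665^(1/3)
Dn = 1.4897 m

1.4897


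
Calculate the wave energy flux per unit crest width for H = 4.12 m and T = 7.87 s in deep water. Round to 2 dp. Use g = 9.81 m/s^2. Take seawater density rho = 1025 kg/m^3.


P = rho * g^2 * H^2 * T / (32 * pi)
P = 1025 * 9.81^2 * 4.12^2 * 7.87 / (32 * pi)
P = 1025 * 96.2361 * 16.9744 * 7.87 / 100.53096
P = 131078.42 W/m

131078.42


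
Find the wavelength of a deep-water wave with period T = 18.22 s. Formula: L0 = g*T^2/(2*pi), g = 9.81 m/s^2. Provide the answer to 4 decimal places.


L0 = g * T^2 / (2 * pi)
L0 = 9.81 * 18.22^2 / (2 * pi)
L0 = 9.81 * 331.9684 / 6.28319
L0 = 3256.6100 / 6.28319
L0 = 518.3056 m

518.3056


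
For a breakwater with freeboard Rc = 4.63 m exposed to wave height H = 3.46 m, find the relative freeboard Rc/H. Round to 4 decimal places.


Relative freeboard = Rc / H
= 4.63 / 3.46
= 1.3382

1.3382


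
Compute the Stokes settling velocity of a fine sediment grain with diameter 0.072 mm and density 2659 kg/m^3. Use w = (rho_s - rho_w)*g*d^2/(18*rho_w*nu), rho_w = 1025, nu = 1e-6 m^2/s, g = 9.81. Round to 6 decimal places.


w = (rho_s - rho_w) * g * d^2 / (18 * rho_w * nu)
d = 0.072 mm = 0.000072 m
rho_s - rho_w = 2659 - 1025 = 1634
Numerator = 1634 * 9.81 * (0.000072)^2 = 0.000083097135
Denominator = 18 * 1025 * 1e-6 = 0.018450
w = 0.004504 m/s

0.004504


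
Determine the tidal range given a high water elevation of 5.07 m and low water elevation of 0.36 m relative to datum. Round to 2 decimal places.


Tidal range = High water - Low water
Tidal range = 5.07 - (0.36)
Tidal range = 4.71 m

4.71


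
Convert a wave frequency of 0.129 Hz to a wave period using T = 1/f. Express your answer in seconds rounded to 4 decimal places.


T = 1 / f
T = 1 / 0.129
T = 7.7519 s

7.7519


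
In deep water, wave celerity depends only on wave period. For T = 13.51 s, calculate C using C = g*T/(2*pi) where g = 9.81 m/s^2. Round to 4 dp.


We use the deep-water celerity formula:
C = g * T / (2 * pi)
C = 9.81 * 13.51 / (2 * 3.14159...)
C = 132.533100 / 6.283185
C = 21.0933 m/s

21.0933


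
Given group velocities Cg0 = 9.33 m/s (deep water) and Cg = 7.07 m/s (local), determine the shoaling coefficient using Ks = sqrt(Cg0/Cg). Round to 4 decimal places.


Ks = sqrt(Cg0 / Cg)
Ks = sqrt(9.33 / 7.07)
Ks = sqrt(1.3197)
Ks = 1.1488

1.1488


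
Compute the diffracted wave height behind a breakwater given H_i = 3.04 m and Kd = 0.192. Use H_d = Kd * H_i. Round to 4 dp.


H_d = Kd * H_i
H_d = 0.192 * 3.04
H_d = 0.5837 m

0.5837


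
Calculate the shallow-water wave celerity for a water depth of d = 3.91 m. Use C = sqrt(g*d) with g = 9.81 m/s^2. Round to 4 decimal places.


Using the shallow-water approximation:
C = sqrt(g * d) = sqrt(9.81 * 3.91)
C = sqrt(38.3571)
C = 6.1933 m/s

6.1933


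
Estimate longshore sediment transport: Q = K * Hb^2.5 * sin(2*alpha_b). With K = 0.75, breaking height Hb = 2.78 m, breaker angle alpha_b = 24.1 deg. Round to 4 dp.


Q = K * Hb^2.5 * sin(2 * alpha_b)
Hb^2.5 = 2.78^2.5 = 12.885818
sin(2 * 24.1) = sin(48.2) = 0.745476
Q = 0.75 * 12.885818 * 0.745476
Q = 7.2046 m^3/s

7.2046


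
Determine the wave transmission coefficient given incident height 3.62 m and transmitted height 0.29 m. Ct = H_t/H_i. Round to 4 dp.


Ct = H_t / H_i
Ct = 0.29 / 3.62
Ct = 0.0801

0.0801


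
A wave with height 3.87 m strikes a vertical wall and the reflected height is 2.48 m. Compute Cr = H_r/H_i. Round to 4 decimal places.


Cr = H_r / H_i
Cr = 2.48 / 3.87
Cr = 0.6408

0.6408


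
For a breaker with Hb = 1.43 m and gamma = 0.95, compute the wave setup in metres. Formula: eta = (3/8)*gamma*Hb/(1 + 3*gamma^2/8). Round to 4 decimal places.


eta = (3/8) * gamma * Hb / (1 + 3*gamma^2/8)
Numerator = (3/8) * 0.95 * 1.43 = 0.509437
Denominator = 1 + 3*0.95^2/8 = 1 + 0.338438 = 1.338438
eta = 0.509437 / 1.338438
eta = 0.3806 m

0.3806


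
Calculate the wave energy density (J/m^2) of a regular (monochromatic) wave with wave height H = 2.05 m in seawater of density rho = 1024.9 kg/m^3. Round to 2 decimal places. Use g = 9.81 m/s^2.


E = (1/8) * rho * g * H^2
E = (1/8) * 1024.9 * 9.81 * 2.05^2
E = 0.125 * 1024.9 * 9.81 * 4.2025
E = 5281.63 J/m^2

5281.63


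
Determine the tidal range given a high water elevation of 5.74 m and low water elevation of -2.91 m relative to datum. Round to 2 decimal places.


Tidal range = High water - Low water
Tidal range = 5.74 - (-2.91)
Tidal range = 8.65 m

8.65


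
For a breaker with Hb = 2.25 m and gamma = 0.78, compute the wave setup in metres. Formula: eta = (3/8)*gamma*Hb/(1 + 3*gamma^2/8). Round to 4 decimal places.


eta = (3/8) * gamma * Hb / (1 + 3*gamma^2/8)
Numerator = (3/8) * 0.78 * 2.25 = 0.658125
Denominator = 1 + 3*0.78^2/8 = 1 + 0.228150 = 1.228150
eta = 0.658125 / 1.228150
eta = 0.5359 m

0.5359


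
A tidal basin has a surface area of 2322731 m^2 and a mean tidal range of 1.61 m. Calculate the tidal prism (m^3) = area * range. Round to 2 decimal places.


Tidal prism = Area * Tidal range
P = 2322731 * 1.61
P = 3739596.91 m^3

3739596.91


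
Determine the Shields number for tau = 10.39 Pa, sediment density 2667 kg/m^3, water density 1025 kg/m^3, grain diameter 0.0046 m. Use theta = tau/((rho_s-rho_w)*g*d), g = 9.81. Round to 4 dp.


theta = tau / ((rho_s - rho_w) * g * d)
rho_s - rho_w = 2667 - 1025 = 1642
Denominator = 1642 * 9.81 * 0.0046 = 74.096892
theta = 10.39 / 74.096892
theta = 0.1402

0.1402


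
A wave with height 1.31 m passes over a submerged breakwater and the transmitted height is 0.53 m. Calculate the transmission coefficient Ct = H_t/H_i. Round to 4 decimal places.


Ct = H_t / H_i
Ct = 0.53 / 1.31
Ct = 0.4046

0.4046


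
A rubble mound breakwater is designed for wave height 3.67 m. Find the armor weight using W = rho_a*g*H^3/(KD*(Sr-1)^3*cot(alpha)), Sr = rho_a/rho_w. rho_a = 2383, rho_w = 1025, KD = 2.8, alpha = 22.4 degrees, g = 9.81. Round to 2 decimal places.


Sr = rho_a / rho_w = 2383 / 1025 = 2.324878
(Sr - 1) = 1.324878
(Sr - 1)^3 = 2.325561
cot(22.4) = 1 / tan(22.4) = 1 / 0.412170 = 2.426182
Numerator = 2383 * 9.81 * 3.67^3 = 1155556.6534
Denominator = 2.8 * 2.325561 * 2.426182 = 15.798254
W = 1155556.6534 / 15.798254
W = 73144.58 N

73144.58


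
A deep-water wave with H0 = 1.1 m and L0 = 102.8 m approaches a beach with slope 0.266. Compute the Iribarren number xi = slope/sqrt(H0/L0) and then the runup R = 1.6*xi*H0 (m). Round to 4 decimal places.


xi = slope / sqrt(H0/L0)
H0/L0 = 1.1/102.8 = 0.010700
sqrt(0.010700) = 0.103443
xi = 0.266 / 0.103443 = 2.571472
R = 1.6 * xi * H0 = 1.6 * 2.571472 * 1.1
R = 4.5258 m

4.5258


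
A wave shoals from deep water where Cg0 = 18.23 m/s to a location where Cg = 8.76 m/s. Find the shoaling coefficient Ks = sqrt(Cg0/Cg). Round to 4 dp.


Ks = sqrt(Cg0 / Cg)
Ks = sqrt(18.23 / 8.76)
Ks = sqrt(2.0811)
Ks = 1.4426

1.4426


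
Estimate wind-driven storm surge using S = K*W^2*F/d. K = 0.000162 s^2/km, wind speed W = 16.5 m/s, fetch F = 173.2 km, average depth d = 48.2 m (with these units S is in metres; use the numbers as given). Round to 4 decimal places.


S = K * W^2 * F / d
W^2 = 16.5^2 = 272.25
S = 0.000162 * 272.25 * 173.2 / 48.2
Numerator = 0.000162 * 272.25 * 173.2 = 7.638899
S = 7.638899 / 48.2 = 0.1585 m

0.1585


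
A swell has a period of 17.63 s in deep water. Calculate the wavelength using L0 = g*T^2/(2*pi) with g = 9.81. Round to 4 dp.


L0 = g * T^2 / (2 * pi)
L0 = 9.81 * 17.63^2 / (2 * pi)
L0 = 9.81 * 310.8169 / 6.28319
L0 = 3049.1138 / 6.28319
L0 = 485.2815 m

485.2815


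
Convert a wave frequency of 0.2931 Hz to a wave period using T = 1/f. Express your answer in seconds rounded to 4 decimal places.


T = 1 / f
T = 1 / 0.2931
T = 3.4118 s

3.4118


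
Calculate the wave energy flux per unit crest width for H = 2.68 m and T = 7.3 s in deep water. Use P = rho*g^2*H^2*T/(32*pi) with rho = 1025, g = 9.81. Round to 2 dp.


P = rho * g^2 * H^2 * T / (32 * pi)
P = 1025 * 9.81^2 * 2.68^2 * 7.3 / (32 * pi)
P = 1025 * 96.2361 * 7.1824 * 7.3 / 100.53096
P = 51446.34 W/m

51446.34


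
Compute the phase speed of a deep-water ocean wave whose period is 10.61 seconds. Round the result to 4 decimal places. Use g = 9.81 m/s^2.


We use the deep-water celerity formula:
C = g * T / (2 * pi)
C = 9.81 * 10.61 / (2 * 3.14159...)
C = 104.084100 / 6.283185
C = 16.5655 m/s

16.5655


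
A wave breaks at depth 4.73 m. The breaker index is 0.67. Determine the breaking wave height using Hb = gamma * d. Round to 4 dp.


Hb = gamma * d
Hb = 0.67 * 4.73
Hb = 3.1691 m

3.1691


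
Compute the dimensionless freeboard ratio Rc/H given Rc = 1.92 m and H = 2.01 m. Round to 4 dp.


Relative freeboard = Rc / H
= 1.92 / 2.01
= 0.9552

0.9552


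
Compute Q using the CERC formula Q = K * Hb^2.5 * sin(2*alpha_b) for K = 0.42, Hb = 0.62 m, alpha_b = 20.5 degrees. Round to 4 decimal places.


Q = K * Hb^2.5 * sin(2 * alpha_b)
Hb^2.5 = 0.62^2.5 = 0.302677
sin(2 * 20.5) = sin(41.0) = 0.656059
Q = 0.42 * 0.302677 * 0.656059
Q = 0.0834 m^3/s

0.0834


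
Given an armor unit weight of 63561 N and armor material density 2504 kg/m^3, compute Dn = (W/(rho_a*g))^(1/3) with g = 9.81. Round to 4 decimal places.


V = W / (rho_a * g)
V = 63561 / (2504 * 9.81)
V = 63561 / 24564.24
V = 2.587542 m^3
Dn = V^(1/3) = 2.587542^(1/3)
Dn = 1.3729 m

1.3729


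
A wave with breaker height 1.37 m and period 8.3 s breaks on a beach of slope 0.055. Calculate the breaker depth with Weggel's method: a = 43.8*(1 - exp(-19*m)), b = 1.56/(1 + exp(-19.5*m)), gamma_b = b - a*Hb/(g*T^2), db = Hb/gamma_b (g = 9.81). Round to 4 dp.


a = 43.8 * (1 - exp(-19 * m))
exp(-19 * 0.055) = exp(-1.0450) = 0.351692
a = 43.8 * (1 - 0.351692) = 28.395898
b = 1.56 / (1 + exp(-19.5 * m))
exp(-19.5 * 0.055) = exp(-1.0725) = 0.342152
b = 1.56 / (1 + 0.342152) = 1.162312
Hb / (g * T^2) = 1.37 / (9.81 * 8.3^2) = 1.37 / 675.8109 = 0.00202719
gamma_b = b - a * Hb/(g*T^2) = 1.162312 - 28.395898 * 0.00202719 = 1.104748
db = Hb / gamma_b = 1.37 / 1.104748
db = 1.2401 m

1.2401


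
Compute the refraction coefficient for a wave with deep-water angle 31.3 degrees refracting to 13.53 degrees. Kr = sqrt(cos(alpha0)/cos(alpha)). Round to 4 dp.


Kr = sqrt(cos(alpha0) / cos(alpha))
cos(31.3) = 0.854459
cos(13.53) = 0.972248
Kr = sqrt(0.854459 / 0.972248)
Kr = sqrt(0.878849)
Kr = 0.9375

0.9375


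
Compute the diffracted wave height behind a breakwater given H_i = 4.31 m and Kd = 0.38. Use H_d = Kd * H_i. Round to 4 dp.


H_d = Kd * H_i
H_d = 0.38 * 4.31
H_d = 1.6378 m

1.6378


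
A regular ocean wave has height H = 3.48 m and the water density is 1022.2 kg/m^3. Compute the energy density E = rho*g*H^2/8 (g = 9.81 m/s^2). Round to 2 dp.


E = (1/8) * rho * g * H^2
E = (1/8) * 1022.2 * 9.81 * 3.48^2
E = 0.125 * 1022.2 * 9.81 * 12.1104
E = 15180.06 J/m^2

15180.06


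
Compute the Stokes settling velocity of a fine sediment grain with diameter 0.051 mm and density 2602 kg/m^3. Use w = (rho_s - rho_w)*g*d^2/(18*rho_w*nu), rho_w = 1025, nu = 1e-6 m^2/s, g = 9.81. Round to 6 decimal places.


w = (rho_s - rho_w) * g * d^2 / (18 * rho_w * nu)
d = 0.051 mm = 0.000051 m
rho_s - rho_w = 2602 - 1025 = 1577
Numerator = 1577 * 9.81 * (0.000051)^2 = 0.000040238432
Denominator = 18 * 1025 * 1e-6 = 0.018450
w = 0.002181 m/s

0.002181


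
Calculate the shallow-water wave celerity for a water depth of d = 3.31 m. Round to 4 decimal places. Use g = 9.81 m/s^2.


Using the shallow-water approximation:
C = sqrt(g * d) = sqrt(9.81 * 3.31)
C = sqrt(32.4711)
C = 5.6983 m/s

5.6983


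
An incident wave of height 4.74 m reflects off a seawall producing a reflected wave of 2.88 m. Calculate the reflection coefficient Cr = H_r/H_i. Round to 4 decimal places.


Cr = H_r / H_i
Cr = 2.88 / 4.74
Cr = 0.6076

0.6076


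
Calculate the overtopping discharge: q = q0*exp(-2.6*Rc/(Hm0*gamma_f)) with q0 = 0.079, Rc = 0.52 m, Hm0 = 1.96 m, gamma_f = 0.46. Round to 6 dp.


q = q0 * exp(-2.6 * Rc / (Hm0 * gamma_f))
Exponent = -2.6 * 0.52 / (1.96 * 0.46)
= -2.6 * 0.52 / 0.9016
= -1.499556
exp(-1.499556) = 0.223229
q = 0.079 * 0.223229
q = 0.017635 m^3/s/m

0.017635


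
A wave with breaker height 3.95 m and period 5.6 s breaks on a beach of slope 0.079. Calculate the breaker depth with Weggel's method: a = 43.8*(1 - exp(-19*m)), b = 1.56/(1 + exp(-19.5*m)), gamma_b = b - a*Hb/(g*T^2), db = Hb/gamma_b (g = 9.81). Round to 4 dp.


a = 43.8 * (1 - exp(-19 * m))
exp(-19 * 0.079) = exp(-1.5010) = 0.222907
a = 43.8 * (1 - 0.222907) = 34.036667
b = 1.56 / (1 + exp(-19.5 * m))
exp(-19.5 * 0.079) = exp(-1.5405) = 0.214274
b = 1.56 / (1 + 0.214274) = 1.284718
Hb / (g * T^2) = 3.95 / (9.81 * 5.6^2) = 3.95 / 307.6416 = 0.01283962
gamma_b = b - a * Hb/(g*T^2) = 1.284718 - 34.036667 * 0.01283962 = 0.847701
db = Hb / gamma_b = 3.95 / 0.847701
db = 4.6597 m

4.6597


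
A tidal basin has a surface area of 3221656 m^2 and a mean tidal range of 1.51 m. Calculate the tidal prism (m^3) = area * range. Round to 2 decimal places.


Tidal prism = Area * Tidal range
P = 3221656 * 1.51
P = 4864700.56 m^3

4864700.56


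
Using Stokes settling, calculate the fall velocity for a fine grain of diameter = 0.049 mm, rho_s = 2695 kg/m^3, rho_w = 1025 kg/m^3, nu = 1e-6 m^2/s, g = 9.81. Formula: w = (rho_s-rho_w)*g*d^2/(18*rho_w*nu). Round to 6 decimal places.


w = (rho_s - rho_w) * g * d^2 / (18 * rho_w * nu)
d = 0.049 mm = 0.000049 m
rho_s - rho_w = 2695 - 1025 = 1670
Numerator = 1670 * 9.81 * (0.000049)^2 = 0.000039334863
Denominator = 18 * 1025 * 1e-6 = 0.018450
w = 0.002132 m/s

0.002132


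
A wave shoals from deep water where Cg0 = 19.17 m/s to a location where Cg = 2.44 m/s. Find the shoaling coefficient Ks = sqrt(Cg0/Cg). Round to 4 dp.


Ks = sqrt(Cg0 / Cg)
Ks = sqrt(19.17 / 2.44)
Ks = sqrt(7.8566)
Ks = 2.8030

2.8030


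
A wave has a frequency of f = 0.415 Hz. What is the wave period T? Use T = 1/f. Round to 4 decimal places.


T = 1 / f
T = 1 / 0.415
T = 2.4096 s

2.4096


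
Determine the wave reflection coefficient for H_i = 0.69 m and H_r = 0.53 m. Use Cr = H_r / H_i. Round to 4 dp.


Cr = H_r / H_i
Cr = 0.53 / 0.69
Cr = 0.7681

0.7681


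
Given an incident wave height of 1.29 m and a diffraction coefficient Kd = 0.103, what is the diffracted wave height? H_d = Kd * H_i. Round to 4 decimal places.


H_d = Kd * H_i
H_d = 0.103 * 1.29
H_d = 0.1329 m

0.1329


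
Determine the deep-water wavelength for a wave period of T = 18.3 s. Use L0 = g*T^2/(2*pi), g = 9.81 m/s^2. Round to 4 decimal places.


L0 = g * T^2 / (2 * pi)
L0 = 9.81 * 18.3^2 / (2 * pi)
L0 = 9.81 * 334.8900 / 6.28319
L0 = 3285.2709 / 6.28319
L0 = 522.8671 m

522.8671


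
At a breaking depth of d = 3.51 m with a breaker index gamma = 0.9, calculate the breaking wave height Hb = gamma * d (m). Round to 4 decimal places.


Hb = gamma * d
Hb = 0.9 * 3.51
Hb = 3.1590 m

3.1590


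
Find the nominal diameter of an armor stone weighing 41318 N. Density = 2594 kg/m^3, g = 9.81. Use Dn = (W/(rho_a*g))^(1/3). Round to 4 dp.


V = W / (rho_a * g)
V = 41318 / (2594 * 9.81)
V = 41318 / 25447.14
V = 1.623680 m^3
Dn = V^(1/3) = 1.623680^(1/3)
Dn = 1.1753 m

1.1753


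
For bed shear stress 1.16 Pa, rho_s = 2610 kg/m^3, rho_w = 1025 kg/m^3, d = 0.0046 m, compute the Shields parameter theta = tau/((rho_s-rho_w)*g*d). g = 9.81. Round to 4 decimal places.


theta = tau / ((rho_s - rho_w) * g * d)
rho_s - rho_w = 2610 - 1025 = 1585
Denominator = 1585 * 9.81 * 0.0046 = 71.524710
theta = 1.16 / 71.524710
theta = 0.0162

0.0162


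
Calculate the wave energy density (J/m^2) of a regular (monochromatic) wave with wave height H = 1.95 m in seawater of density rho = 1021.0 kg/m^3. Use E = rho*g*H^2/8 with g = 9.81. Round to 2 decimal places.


E = (1/8) * rho * g * H^2
E = (1/8) * 1021.0 * 9.81 * 1.95^2
E = 0.125 * 1021.0 * 9.81 * 3.8025
E = 4760.73 J/m^2

4760.73


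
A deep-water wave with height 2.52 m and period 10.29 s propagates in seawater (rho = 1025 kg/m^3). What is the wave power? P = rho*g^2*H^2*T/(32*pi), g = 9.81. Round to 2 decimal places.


P = rho * g^2 * H^2 * T / (32 * pi)
P = 1025 * 9.81^2 * 2.52^2 * 10.29 / (32 * pi)
P = 1025 * 96.2361 * 6.3504 * 10.29 / 100.53096
P = 64117.78 W/m

64117.78


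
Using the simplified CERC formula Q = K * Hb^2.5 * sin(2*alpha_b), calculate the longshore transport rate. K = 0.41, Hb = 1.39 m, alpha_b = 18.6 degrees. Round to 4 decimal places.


Q = K * Hb^2.5 * sin(2 * alpha_b)
Hb^2.5 = 1.39^2.5 = 2.277912
sin(2 * 18.6) = sin(37.2) = 0.604599
Q = 0.41 * 2.277912 * 0.604599
Q = 0.5647 m^3/s

0.5647


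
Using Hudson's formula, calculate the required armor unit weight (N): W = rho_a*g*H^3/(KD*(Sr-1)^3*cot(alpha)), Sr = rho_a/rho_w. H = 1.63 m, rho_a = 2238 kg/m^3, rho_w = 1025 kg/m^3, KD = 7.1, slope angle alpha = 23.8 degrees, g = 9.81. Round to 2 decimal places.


Sr = rho_a / rho_w = 2238 / 1025 = 2.183415
(Sr - 1) = 1.183415
(Sr - 1)^3 = 1.657337
cot(23.8) = 1 / tan(23.8) = 1 / 0.441053 = 2.267304
Numerator = 2238 * 9.81 * 1.63^3 = 95080.5976
Denominator = 7.1 * 1.657337 * 2.267304 = 26.679569
W = 95080.5976 / 26.679569
W = 3563.80 N

3563.80


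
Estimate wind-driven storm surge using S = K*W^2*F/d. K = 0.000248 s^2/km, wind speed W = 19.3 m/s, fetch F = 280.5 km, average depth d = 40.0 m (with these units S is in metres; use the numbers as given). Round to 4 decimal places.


S = K * W^2 * F / d
W^2 = 19.3^2 = 372.49
S = 0.000248 * 372.49 * 280.5 / 40.0
Numerator = 0.000248 * 372.49 * 280.5 = 25.911894
S = 25.911894 / 40.0 = 0.6478 m

0.6478


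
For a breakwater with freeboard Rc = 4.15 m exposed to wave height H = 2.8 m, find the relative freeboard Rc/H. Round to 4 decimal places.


Relative freeboard = Rc / H
= 4.15 / 2.8
= 1.4821

1.4821


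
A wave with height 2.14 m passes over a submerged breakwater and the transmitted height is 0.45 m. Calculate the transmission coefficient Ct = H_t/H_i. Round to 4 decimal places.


Ct = H_t / H_i
Ct = 0.45 / 2.14
Ct = 0.2103

0.2103


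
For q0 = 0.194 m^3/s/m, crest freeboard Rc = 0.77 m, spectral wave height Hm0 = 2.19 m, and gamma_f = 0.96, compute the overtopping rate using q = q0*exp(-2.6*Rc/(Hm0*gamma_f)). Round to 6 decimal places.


q = q0 * exp(-2.6 * Rc / (Hm0 * gamma_f))
Exponent = -2.6 * 0.77 / (2.19 * 0.96)
= -2.6 * 0.77 / 2.1024
= -0.952245
exp(-0.952245) = 0.385874
q = 0.194 * 0.385874
q = 0.074860 m^3/s/m

0.074860


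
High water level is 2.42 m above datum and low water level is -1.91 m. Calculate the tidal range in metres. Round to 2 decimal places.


Tidal range = High water - Low water
Tidal range = 2.42 - (-1.91)
Tidal range = 4.33 m

4.33


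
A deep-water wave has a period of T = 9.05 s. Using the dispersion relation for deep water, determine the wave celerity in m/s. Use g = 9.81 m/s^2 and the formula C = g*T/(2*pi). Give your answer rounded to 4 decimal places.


We use the deep-water celerity formula:
C = g * T / (2 * pi)
C = 9.81 * 9.05 / (2 * 3.14159...)
C = 88.780500 / 6.283185
C = 14.1299 m/s

14.1299


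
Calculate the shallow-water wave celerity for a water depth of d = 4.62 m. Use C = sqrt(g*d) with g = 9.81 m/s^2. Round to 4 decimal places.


Using the shallow-water approximation:
C = sqrt(g * d) = sqrt(9.81 * 4.62)
C = sqrt(45.3222)
C = 6.7322 m/s

6.7322


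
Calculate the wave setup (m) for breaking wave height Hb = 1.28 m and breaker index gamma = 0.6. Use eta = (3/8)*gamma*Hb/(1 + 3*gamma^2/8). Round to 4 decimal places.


eta = (3/8) * gamma * Hb / (1 + 3*gamma^2/8)
Numerator = (3/8) * 0.6 * 1.28 = 0.288000
Denominator = 1 + 3*0.6^2/8 = 1 + 0.135000 = 1.135000
eta = 0.288000 / 1.135000
eta = 0.2537 m

0.2537


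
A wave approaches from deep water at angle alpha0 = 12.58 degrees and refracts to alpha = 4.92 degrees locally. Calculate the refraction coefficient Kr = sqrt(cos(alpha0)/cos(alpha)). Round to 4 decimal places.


Kr = sqrt(cos(alpha0) / cos(alpha))
cos(12.58) = 0.975993
cos(4.92) = 0.996315
Kr = sqrt(0.975993 / 0.996315)
Kr = sqrt(0.979602)
Kr = 0.9897

0.9897


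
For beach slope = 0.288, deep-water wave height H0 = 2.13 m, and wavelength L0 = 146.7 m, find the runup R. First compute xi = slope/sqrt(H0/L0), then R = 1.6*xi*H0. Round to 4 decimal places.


xi = slope / sqrt(H0/L0)
H0/L0 = 2.13/146.7 = 0.014519
sqrt(0.014519) = 0.120497
xi = 0.288 / 0.120497 = 2.390109
R = 1.6 * xi * H0 = 1.6 * 2.390109 * 2.13
R = 8.1455 m

8.1455


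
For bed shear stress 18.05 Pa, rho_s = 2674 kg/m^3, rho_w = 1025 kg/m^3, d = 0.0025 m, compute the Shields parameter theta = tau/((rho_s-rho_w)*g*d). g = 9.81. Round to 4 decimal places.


theta = tau / ((rho_s - rho_w) * g * d)
rho_s - rho_w = 2674 - 1025 = 1649
Denominator = 1649 * 9.81 * 0.0025 = 40.441725
theta = 18.05 / 40.441725
theta = 0.4463

0.4463


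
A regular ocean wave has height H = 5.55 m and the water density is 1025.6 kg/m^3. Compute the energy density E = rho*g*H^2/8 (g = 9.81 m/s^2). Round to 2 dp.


E = (1/8) * rho * g * H^2
E = (1/8) * 1025.6 * 9.81 * 5.55^2
E = 0.125 * 1025.6 * 9.81 * 30.8025
E = 38738.52 J/m^2

38738.52


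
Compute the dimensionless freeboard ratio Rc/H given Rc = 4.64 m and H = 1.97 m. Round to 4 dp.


Relative freeboard = Rc / H
= 4.64 / 1.97
= 2.3553

2.3553


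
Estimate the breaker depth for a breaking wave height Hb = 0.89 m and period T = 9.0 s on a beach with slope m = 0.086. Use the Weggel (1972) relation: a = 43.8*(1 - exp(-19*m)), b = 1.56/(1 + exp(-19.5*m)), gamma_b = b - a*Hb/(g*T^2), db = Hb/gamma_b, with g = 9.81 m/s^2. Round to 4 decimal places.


a = 43.8 * (1 - exp(-19 * m))
exp(-19 * 0.086) = exp(-1.6340) = 0.195147
a = 43.8 * (1 - 0.195147) = 35.252543
b = 1.56 / (1 + exp(-19.5 * m))
exp(-19.5 * 0.086) = exp(-1.6770) = 0.186934
b = 1.56 / (1 + 0.186934) = 1.314311
Hb / (g * T^2) = 0.89 / (9.81 * 9.0^2) = 0.89 / 794.6100 = 0.00112005
gamma_b = b - a * Hb/(g*T^2) = 1.314311 - 35.252543 * 0.00112005 = 1.274826
db = Hb / gamma_b = 0.89 / 1.274826
db = 0.6981 m

0.6981


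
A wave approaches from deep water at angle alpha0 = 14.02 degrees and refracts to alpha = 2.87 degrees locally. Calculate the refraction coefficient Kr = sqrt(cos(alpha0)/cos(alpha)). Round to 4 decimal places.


Kr = sqrt(cos(alpha0) / cos(alpha))
cos(14.02) = 0.970211
cos(2.87) = 0.998746
Kr = sqrt(0.970211 / 0.998746)
Kr = sqrt(0.971430)
Kr = 0.9856

0.9856


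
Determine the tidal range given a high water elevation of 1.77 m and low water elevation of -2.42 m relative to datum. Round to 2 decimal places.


Tidal range = High water - Low water
Tidal range = 1.77 - (-2.42)
Tidal range = 4.19 m

4.19


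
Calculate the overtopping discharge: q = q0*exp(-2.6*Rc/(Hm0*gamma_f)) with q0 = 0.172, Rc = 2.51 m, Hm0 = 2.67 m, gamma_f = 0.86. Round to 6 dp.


q = q0 * exp(-2.6 * Rc / (Hm0 * gamma_f))
Exponent = -2.6 * 2.51 / (2.67 * 0.86)
= -2.6 * 2.51 / 2.2962
= -2.842087
exp(-2.842087) = 0.058304
q = 0.172 * 0.058304
q = 0.010028 m^3/s/m

0.010028


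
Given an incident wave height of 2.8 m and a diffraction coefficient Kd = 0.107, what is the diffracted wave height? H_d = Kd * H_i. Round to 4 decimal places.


H_d = Kd * H_i
H_d = 0.107 * 2.8
H_d = 0.2996 m

0.2996


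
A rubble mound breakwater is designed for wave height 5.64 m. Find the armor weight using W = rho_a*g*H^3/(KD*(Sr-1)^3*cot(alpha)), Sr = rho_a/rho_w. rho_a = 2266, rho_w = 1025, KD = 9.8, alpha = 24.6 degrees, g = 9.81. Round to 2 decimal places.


Sr = rho_a / rho_w = 2266 / 1025 = 2.210732
(Sr - 1) = 1.210732
(Sr - 1)^3 = 1.774777
cot(24.6) = 1 / tan(24.6) = 1 / 0.457836 = 2.184189
Numerator = 2266 * 9.81 * 5.64^3 = 3988101.7018
Denominator = 9.8 * 1.774777 * 2.184189 = 37.989198
W = 3988101.7018 / 37.989198
W = 104979.89 N

104979.89


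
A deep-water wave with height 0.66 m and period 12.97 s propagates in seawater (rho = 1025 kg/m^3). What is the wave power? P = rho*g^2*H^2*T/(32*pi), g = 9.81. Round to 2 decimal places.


P = rho * g^2 * H^2 * T / (32 * pi)
P = 1025 * 9.81^2 * 0.66^2 * 12.97 / (32 * pi)
P = 1025 * 96.2361 * 0.4356 * 12.97 / 100.53096
P = 5543.57 W/m

5543.57


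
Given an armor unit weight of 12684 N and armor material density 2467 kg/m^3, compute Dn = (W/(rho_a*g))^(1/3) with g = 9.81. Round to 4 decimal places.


V = W / (rho_a * g)
V = 12684 / (2467 * 9.81)
V = 12684 / 24201.27
V = 0.524105 m^3
Dn = V^(1/3) = 0.524105^(1/3)
Dn = 0.8063 m

0.8063


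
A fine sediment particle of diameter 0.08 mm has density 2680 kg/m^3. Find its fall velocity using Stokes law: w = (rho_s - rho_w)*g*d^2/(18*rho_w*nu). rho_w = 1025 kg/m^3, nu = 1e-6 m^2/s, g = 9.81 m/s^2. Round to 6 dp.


w = (rho_s - rho_w) * g * d^2 / (18 * rho_w * nu)
d = 0.08 mm = 0.000080 m
rho_s - rho_w = 2680 - 1025 = 1655
Numerator = 1655 * 9.81 * (0.000080)^2 = 0.000103907520
Denominator = 18 * 1025 * 1e-6 = 0.018450
w = 0.005632 m/s

0.005632


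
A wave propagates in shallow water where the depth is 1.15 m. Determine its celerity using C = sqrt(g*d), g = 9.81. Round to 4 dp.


Using the shallow-water approximation:
C = sqrt(g * d) = sqrt(9.81 * 1.15)
C = sqrt(11.2815)
C = 3.3588 m/s

3.3588


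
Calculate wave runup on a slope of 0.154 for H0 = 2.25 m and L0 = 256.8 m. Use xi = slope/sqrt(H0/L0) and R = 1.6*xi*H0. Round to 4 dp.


xi = slope / sqrt(H0/L0)
H0/L0 = 2.25/256.8 = 0.008762
sqrt(0.008762) = 0.093604
xi = 0.154 / 0.093604 = 1.645231
R = 1.6 * xi * H0 = 1.6 * 1.645231 * 2.25
R = 5.9228 m

5.9228


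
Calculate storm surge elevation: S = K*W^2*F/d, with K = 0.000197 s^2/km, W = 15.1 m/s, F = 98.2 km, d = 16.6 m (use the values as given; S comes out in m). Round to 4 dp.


S = K * W^2 * F / d
W^2 = 15.1^2 = 228.01
S = 0.000197 * 228.01 * 98.2 / 16.6
Numerator = 0.000197 * 228.01 * 98.2 = 4.410945
S = 4.410945 / 16.6 = 0.2657 m

0.2657


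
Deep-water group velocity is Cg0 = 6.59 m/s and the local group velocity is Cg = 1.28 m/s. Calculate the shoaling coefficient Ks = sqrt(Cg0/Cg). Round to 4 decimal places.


Ks = sqrt(Cg0 / Cg)
Ks = sqrt(6.59 / 1.28)
Ks = sqrt(5.1484)
Ks = 2.2690

2.2690


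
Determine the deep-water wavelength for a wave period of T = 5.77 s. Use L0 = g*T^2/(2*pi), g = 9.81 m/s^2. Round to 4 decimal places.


L0 = g * T^2 / (2 * pi)
L0 = 9.81 * 5.77^2 / (2 * pi)
L0 = 9.81 * 33.2929 / 6.28319
L0 = 326.6033 / 6.28319
L0 = 51.9805 m

51.9805


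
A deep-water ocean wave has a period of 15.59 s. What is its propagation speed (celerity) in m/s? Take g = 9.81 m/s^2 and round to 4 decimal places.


We use the deep-water celerity formula:
C = g * T / (2 * pi)
C = 9.81 * 15.59 / (2 * 3.14159...)
C = 152.937900 / 6.283185
C = 24.3408 m/s

24.3408


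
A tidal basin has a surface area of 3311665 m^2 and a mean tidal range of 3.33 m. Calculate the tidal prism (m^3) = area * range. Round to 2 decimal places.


Tidal prism = Area * Tidal range
P = 3311665 * 3.33
P = 11027844.45 m^3

11027844.45


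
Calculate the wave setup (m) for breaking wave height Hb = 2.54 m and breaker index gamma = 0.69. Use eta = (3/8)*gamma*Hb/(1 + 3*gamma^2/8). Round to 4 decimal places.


eta = (3/8) * gamma * Hb / (1 + 3*gamma^2/8)
Numerator = (3/8) * 0.69 * 2.54 = 0.657225
Denominator = 1 + 3*0.69^2/8 = 1 + 0.178538 = 1.178538
eta = 0.657225 / 1.178538
eta = 0.5577 m

0.5577


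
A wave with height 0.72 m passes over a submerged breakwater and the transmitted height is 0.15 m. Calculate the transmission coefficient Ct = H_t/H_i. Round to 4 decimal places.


Ct = H_t / H_i
Ct = 0.15 / 0.72
Ct = 0.2083

0.2083


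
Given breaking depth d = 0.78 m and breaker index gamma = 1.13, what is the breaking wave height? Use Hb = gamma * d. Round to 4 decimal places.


Hb = gamma * d
Hb = 1.13 * 0.78
Hb = 0.8814 m

0.8814


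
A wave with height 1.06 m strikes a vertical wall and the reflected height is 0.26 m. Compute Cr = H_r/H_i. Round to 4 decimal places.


Cr = H_r / H_i
Cr = 0.26 / 1.06
Cr = 0.2453

0.2453


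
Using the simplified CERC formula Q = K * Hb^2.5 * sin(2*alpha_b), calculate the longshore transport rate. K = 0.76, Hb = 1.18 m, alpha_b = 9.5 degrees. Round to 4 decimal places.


Q = K * Hb^2.5 * sin(2 * alpha_b)
Hb^2.5 = 1.18^2.5 = 1.512534
sin(2 * 9.5) = sin(19.0) = 0.325568
Q = 0.76 * 1.512534 * 0.325568
Q = 0.3742 m^3/s

0.3742


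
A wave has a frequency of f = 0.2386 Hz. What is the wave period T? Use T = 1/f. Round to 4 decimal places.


T = 1 / f
T = 1 / 0.2386
T = 4.1911 s

4.1911


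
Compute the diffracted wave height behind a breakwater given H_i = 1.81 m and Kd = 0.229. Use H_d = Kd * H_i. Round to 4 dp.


H_d = Kd * H_i
H_d = 0.229 * 1.81
H_d = 0.4145 m

0.4145


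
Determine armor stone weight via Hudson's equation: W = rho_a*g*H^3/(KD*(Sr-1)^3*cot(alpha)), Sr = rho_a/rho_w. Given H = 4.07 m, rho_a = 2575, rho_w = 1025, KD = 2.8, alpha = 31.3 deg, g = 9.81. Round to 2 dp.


Sr = rho_a / rho_w = 2575 / 1025 = 2.512195
(Sr - 1) = 1.512195
(Sr - 1)^3 = 3.457988
cot(31.3) = 1 / tan(31.3) = 1 / 0.608010 = 1.644711
Numerator = 2575 * 9.81 * 4.07^3 = 1703058.1165
Denominator = 2.8 * 3.457988 * 1.644711 = 15.924696
W = 1703058.1165 / 15.924696
W = 106944.47 N

106944.47


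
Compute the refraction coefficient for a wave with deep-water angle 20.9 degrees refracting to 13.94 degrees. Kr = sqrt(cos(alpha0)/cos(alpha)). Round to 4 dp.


Kr = sqrt(cos(alpha0) / cos(alpha))
cos(20.9) = 0.934204
cos(13.94) = 0.970549
Kr = sqrt(0.934204 / 0.970549)
Kr = sqrt(0.962553)
Kr = 0.9811

0.9811


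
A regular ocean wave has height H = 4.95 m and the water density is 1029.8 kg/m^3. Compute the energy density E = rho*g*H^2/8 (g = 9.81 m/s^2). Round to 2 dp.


E = (1/8) * rho * g * H^2
E = (1/8) * 1029.8 * 9.81 * 4.95^2
E = 0.125 * 1029.8 * 9.81 * 24.5025
E = 30941.57 J/m^2

30941.57


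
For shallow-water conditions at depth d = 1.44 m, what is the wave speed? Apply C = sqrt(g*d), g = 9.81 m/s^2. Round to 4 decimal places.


Using the shallow-water approximation:
C = sqrt(g * d) = sqrt(9.81 * 1.44)
C = sqrt(14.1264)
C = 3.7585 m/s

3.7585


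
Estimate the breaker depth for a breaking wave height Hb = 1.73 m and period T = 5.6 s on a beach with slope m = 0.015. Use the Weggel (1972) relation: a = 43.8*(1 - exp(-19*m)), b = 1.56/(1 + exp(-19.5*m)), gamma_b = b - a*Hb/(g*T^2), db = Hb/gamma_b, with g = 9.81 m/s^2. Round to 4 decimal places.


a = 43.8 * (1 - exp(-19 * m))
exp(-19 * 0.015) = exp(-0.2850) = 0.752014
a = 43.8 * (1 - 0.752014) = 10.861776
b = 1.56 / (1 + exp(-19.5 * m))
exp(-19.5 * 0.015) = exp(-0.2925) = 0.746395
b = 1.56 / (1 + 0.746395) = 0.893269
Hb / (g * T^2) = 1.73 / (9.81 * 5.6^2) = 1.73 / 307.6416 = 0.00562343
gamma_b = b - a * Hb/(g*T^2) = 0.893269 - 10.861776 * 0.00562343 = 0.832188
db = Hb / gamma_b = 1.73 / 0.832188
db = 2.0789 m

2.0789


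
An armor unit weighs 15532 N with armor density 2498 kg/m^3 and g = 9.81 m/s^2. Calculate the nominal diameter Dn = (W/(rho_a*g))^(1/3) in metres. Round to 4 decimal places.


V = W / (rho_a * g)
V = 15532 / (2498 * 9.81)
V = 15532 / 24505.38
V = 0.633820 m^3
Dn = V^(1/3) = 0.633820^(1/3)
Dn = 0.8590 m

0.8590


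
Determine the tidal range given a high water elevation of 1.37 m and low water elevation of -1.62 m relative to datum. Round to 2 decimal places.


Tidal range = High water - Low water
Tidal range = 1.37 - (-1.62)
Tidal range = 2.99 m

2.99


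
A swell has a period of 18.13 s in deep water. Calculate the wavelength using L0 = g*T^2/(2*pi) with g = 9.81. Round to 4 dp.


L0 = g * T^2 / (2 * pi)
L0 = 9.81 * 18.13^2 / (2 * pi)
L0 = 9.81 * 328.6969 / 6.28319
L0 = 3224.5166 / 6.28319
L0 = 513.1978 m

513.1978


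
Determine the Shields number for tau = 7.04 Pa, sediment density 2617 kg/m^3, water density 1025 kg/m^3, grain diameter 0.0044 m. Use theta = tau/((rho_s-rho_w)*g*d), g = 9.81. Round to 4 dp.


theta = tau / ((rho_s - rho_w) * g * d)
rho_s - rho_w = 2617 - 1025 = 1592
Denominator = 1592 * 9.81 * 0.0044 = 68.717088
theta = 7.04 / 68.717088
theta = 0.1024

0.1024


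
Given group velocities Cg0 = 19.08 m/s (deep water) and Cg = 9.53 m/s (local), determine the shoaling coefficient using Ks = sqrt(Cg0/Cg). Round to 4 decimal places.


Ks = sqrt(Cg0 / Cg)
Ks = sqrt(19.08 / 9.53)
Ks = sqrt(2.0021)
Ks = 1.4150

1.4150


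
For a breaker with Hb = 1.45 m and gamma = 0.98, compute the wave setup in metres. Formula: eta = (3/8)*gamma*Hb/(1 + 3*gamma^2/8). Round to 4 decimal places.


eta = (3/8) * gamma * Hb / (1 + 3*gamma^2/8)
Numerator = (3/8) * 0.98 * 1.45 = 0.532875
Denominator = 1 + 3*0.98^2/8 = 1 + 0.360150 = 1.360150
eta = 0.532875 / 1.360150
eta = 0.3918 m

0.3918


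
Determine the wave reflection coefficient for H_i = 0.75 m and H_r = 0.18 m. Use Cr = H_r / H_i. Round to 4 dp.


Cr = H_r / H_i
Cr = 0.18 / 0.75
Cr = 0.2400

0.2400


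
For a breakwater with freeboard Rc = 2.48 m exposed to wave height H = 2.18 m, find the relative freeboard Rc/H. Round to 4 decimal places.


Relative freeboard = Rc / H
= 2.48 / 2.18
= 1.1376

1.1376


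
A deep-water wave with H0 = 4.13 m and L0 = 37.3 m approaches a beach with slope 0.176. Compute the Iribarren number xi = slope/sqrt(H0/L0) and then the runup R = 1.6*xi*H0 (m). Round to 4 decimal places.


xi = slope / sqrt(H0/L0)
H0/L0 = 4.13/37.3 = 0.110724
sqrt(0.110724) = 0.332752
xi = 0.176 / 0.332752 = 0.528923
R = 1.6 * xi * H0 = 1.6 * 0.528923 * 4.13
R = 3.4951 m

3.4951


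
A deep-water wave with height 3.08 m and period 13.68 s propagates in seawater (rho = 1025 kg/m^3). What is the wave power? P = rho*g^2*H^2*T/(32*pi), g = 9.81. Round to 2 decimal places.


P = rho * g^2 * H^2 * T / (32 * pi)
P = 1025 * 9.81^2 * 3.08^2 * 13.68 / (32 * pi)
P = 1025 * 96.2361 * 9.4864 * 13.68 / 100.53096
P = 127335.52 W/m

127335.52


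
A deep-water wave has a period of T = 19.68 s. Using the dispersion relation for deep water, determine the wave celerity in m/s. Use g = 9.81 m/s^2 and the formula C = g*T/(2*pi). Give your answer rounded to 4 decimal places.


We use the deep-water celerity formula:
C = g * T / (2 * pi)
C = 9.81 * 19.68 / (2 * 3.14159...)
C = 193.060800 / 6.283185
C = 30.7266 m/s

30.7266


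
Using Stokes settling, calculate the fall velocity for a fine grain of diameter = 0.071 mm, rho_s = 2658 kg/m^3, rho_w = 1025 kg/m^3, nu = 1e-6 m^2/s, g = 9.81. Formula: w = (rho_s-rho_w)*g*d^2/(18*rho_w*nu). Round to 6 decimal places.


w = (rho_s - rho_w) * g * d^2 / (18 * rho_w * nu)
d = 0.071 mm = 0.000071 m
rho_s - rho_w = 2658 - 1025 = 1633
Numerator = 1633 * 9.81 * (0.000071)^2 = 0.000080755459
Denominator = 18 * 1025 * 1e-6 = 0.018450
w = 0.004377 m/s

0.004377


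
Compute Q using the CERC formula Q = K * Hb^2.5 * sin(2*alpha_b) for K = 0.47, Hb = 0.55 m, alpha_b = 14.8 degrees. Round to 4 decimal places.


Q = K * Hb^2.5 * sin(2 * alpha_b)
Hb^2.5 = 0.55^2.5 = 0.224340
sin(2 * 14.8) = sin(29.6) = 0.493942
Q = 0.47 * 0.224340 * 0.493942
Q = 0.0521 m^3/s

0.0521


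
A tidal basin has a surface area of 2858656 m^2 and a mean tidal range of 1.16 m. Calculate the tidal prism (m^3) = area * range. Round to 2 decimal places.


Tidal prism = Area * Tidal range
P = 2858656 * 1.16
P = 3316040.96 m^3

3316040.96


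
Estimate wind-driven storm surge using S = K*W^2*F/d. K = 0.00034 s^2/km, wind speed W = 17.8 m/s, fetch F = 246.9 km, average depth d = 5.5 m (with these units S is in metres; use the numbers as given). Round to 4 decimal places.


S = K * W^2 * F / d
W^2 = 17.8^2 = 316.84
S = 0.00034 * 316.84 * 246.9 / 5.5
Numerator = 0.00034 * 316.84 * 246.9 = 26.597451
S = 26.597451 / 5.5 = 4.8359 m

4.8359


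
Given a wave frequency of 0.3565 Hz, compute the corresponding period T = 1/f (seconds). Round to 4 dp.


T = 1 / f
T = 1 / 0.3565
T = 2.8050 s

2.8050


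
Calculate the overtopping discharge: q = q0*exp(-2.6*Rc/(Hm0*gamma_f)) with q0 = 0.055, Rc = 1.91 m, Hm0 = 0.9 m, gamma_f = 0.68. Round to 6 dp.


q = q0 * exp(-2.6 * Rc / (Hm0 * gamma_f))
Exponent = -2.6 * 1.91 / (0.9 * 0.68)
= -2.6 * 1.91 / 0.6120
= -8.114379
exp(-8.114379) = 0.000299
q = 0.055 * 0.000299
q = 0.000016 m^3/s/m

0.000016
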